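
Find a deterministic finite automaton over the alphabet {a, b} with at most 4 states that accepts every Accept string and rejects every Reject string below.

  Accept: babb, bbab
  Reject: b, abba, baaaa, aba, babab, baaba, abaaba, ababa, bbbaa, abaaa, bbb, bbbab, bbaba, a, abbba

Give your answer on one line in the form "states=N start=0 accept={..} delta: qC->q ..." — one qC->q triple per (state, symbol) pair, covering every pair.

states=3 start=0 accept={2} delta: 0a->0 0b->1 1a->0 1b->2 2a->1 2b->0

Fold the examples into a partial DFA from state 0: repeatedly fix the first undefined (state, symbol) met by the shortest-then-alphabetical prefix, trying targets in increasing order and rejecting any under which an Accept and a Reject string meet in one state with the same remainder; add a state when all current targets are rejected. Accepting states are where Accept strings end.
a: 0a undefined. 0a->0: ok.
b: 0b undefined. 0b->0: no, babb/b meet in 0. Open state 1: 0b->1.
ba: 1a undefined. 1a->0: ok.
bb: 1b undefined. 1b->0: no, babb/abba meet in 0. 1b->1: no, babb/b meet in 1. Open state 2: 1b->2.
bba: 2a undefined. 2a->0: no, bbab/b meet in 1. 2a->1: ok.
bbb: 2b undefined. 2b->0: ok.
All examples now run through 3 states with every (state, symbol) defined. Accept strings end in {2}, Reject strings end in {0,1}; accept={2}.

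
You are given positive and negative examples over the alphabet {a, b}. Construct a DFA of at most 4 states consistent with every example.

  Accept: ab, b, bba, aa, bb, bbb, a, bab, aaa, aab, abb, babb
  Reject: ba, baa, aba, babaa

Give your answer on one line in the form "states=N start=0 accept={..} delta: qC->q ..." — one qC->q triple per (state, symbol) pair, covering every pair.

Grow the machine one transition at a time. Run the examples from 0; the earliest place one falls off (shortest prefix, ties alphabetical) gets sent to the lowest-numbered state that keeps every Accept/Reject pair distinguishable — a pair clashes when both reach the same state with identical unread suffix — and to a fresh state only if none does.
a: 0a undefined. 0a->0: ok.
b: 0b undefined. 0b->0: no, ab/ba meet in 0. Open state 1: 0b->1.
ba: 1a undefined. 1a->0: no, aa/ba meet in 0. 1a->1: no, ab/ba meet in 1. Open state 2: 1a->2.
bb: 1b undefined. 1b->0: ok.
baa: 2a undefined. 2a->0: no, bba/baa meet in 0. 2a->1: no, ab/baa meet in 1. 2a->2: ok.
bab: 2b undefined. 2b->0: no, bba/babaa meet in 0. 2b->1: ok.
All examples now run through 3 states with every (state, symbol) defined. Accept strings end in {0,1}, Reject strings end in {2}; accept={0,1}.

states=3 start=0 accept={0,1} delta: 0a->0 0b->1 1a->2 1b->0 2a->2 2b->1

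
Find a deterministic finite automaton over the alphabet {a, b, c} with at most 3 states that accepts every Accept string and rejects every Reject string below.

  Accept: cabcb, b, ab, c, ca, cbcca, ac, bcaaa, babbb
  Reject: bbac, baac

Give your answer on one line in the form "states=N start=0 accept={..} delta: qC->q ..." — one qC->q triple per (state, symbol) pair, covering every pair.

states=3 start=0 accept={0,1} delta: 0a->0 0b->1 0c->0 1a->1 1b->1 1c->2 2a->0 2b->0 2c->0

State merging on the prefix tree: take the shortest (then alphabetical) example prefix whose next move is undefined and point that move at state 0, else 1, else 2, ...; a target is out if some Accept/Reject pair would then sit in one state with the same input left (inseparable). If every existing state is out, open a new one.
a: 0a undefined. 0a->0: ok.
b: 0b undefined. 0b->0: no, c/bbac meet in 0 with "c" left. Open state 1: 0b->1.
c: 0c undefined. 0c->0: ok.
ba: 1a undefined. 1a->0: no, c/baac meet in 0. 1a->1: ok.
bb: 1b undefined. 1b->0: no, c/bbac meet in 0. 1b->1: ok.
bc: 1c undefined. 1c->0: no, c/bbac meet in 0. 1c->1: no, cabcb/bbac meet in 1. Open state 2: 1c->2.
bca: 2a undefined. 2a->0: ok.
cbcc: 2c undefined. 2c->0: ok.
cabcb: 2b undefined. 2b->0: ok.
All examples now run through 3 states with every (state, symbol) defined. Accept strings end in {0,1}, Reject strings end in {2}; accept={0,1}.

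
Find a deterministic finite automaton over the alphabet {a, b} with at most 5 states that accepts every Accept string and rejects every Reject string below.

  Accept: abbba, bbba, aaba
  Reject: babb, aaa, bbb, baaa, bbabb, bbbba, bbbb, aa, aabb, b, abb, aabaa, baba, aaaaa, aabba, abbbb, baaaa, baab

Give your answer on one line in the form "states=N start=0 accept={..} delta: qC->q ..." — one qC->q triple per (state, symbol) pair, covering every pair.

states=3 start=0 accept={2} delta: 0a->0 0b->1 1a->2 1b->0 2a->0 2b->0

Grow the machine one transition at a time. Run the examples from 0; the earliest place one falls off (shortest prefix, ties alphabetical) gets sent to the lowest-numbered state that keeps every Accept/Reject pair distinguishable — a pair clashes when both reach the same state with identical unread suffix — and to a fresh state only if none does.
a: 0a undefined. 0a->0: ok.
b: 0b undefined. 0b->0: no, abbba/babb meet in 0. Open state 1: 0b->1.
ba: 1a undefined. 1a->0: no, aaba/aaa meet in 0. 1a->1: no, aaba/baaa meet in 1. Open state 2: 1a->2.
bb: 1b undefined. 1b->0: ok.
baa: 2a undefined. 2a->0: ok.
bab: 2b undefined. 2b->0: ok.
All examples now run through 3 states with every (state, symbol) defined. Accept strings end in {2}, Reject strings end in {0,1}; accept={2}.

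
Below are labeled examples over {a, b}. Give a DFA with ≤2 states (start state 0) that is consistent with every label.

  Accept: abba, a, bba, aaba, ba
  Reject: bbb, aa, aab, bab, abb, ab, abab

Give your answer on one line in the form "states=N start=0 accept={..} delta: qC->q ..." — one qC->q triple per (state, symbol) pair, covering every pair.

State merging on the prefix tree: take the shortest (then alphabetical) example prefix whose next move is undefined and point that move at state 0, else 1, else 2, ...; a target is out if some Accept/Reject pair would then sit in one state with the same input left (inseparable). If every existing state is out, open a new one.
a: 0a undefined. 0a->0: no, a/aa meet in 0. Open state 1: 0a->1.
b: 0b undefined. 0b->0: ok.
aa: 1a undefined. 1a->0: ok.
ab: 1b undefined. 1b->0: ok.
All examples now run through 2 states with every (state, symbol) defined. Accept strings end in {1}, Reject strings end in {0}; accept={1}.

states=2 start=0 accept={1} delta: 0a->1 0b->0 1a->0 1b->0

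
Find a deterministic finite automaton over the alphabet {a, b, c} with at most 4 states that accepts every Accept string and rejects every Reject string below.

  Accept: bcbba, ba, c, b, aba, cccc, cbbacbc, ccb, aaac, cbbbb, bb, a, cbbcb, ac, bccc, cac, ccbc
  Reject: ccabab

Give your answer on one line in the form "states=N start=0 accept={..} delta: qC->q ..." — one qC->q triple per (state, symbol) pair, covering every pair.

states=4 start=0 accept={0,1,3} delta: 0a->0 0b->0 0c->1 1a->0 1b->0 1c->2 2a->2 2b->3 2c->0 3a->3 3b->2 3c->0

Grow the machine one transition at a time. Run the examples from 0; the earliest place one falls off (shortest prefix, ties alphabetical) gets sent to the lowest-numbered state that keeps every Accept/Reject pair distinguishable — a pair clashes when both reach the same state with identical unread suffix — and to a fresh state only if none does.
a: 0a undefined. 0a->0: ok.
b: 0b undefined. 0b->0: ok.
c: 0c undefined. 0c->0: no, bcbba/ccabab meet in 0. Open state 1: 0c->1.
ca: 1a undefined. 1a->0: ok.
cb: 1b undefined. 1b->0: ok.
cc: 1c undefined. 1c->0: no, bcbba/ccabab meet in 0. 1c->1: no, bcbba/ccabab meet in 0. Open state 2: 1c->2.
cca: 2a undefined. 2a->0: no, bcbba/ccabab meet in 0. 2a->1: no, bcbba/ccabab meet in 0. 2a->2: ok.
ccb: 2b undefined. 2b->0: no, bcbba/ccabab meet in 0. 2b->1: no, bcbba/ccabab meet in 0. 2b->2: no, ccb/ccabab meet in 2. Open state 3: 2b->3.
ccc: 2c undefined. 2c->0: ok.
ccbc: 3c undefined. 3c->0: ok.
ccaba: 3a undefined. 3a->0: no, bcbba/ccabab meet in 0. 3a->1: no, bcbba/ccabab meet in 0. 3a->2: no, ccb/ccabab meet in 3. 3a->3: ok.
ccabab: 3b undefined. 3b->0: no, bcbba/ccabab meet in 0. 3b->1: no, c/ccabab meet in 1. 3b->2: ok.
All examples now run through 4 states with every (state, symbol) defined. Accept strings end in {0,1,3}, Reject strings end in {2}; accept={0,1,3}.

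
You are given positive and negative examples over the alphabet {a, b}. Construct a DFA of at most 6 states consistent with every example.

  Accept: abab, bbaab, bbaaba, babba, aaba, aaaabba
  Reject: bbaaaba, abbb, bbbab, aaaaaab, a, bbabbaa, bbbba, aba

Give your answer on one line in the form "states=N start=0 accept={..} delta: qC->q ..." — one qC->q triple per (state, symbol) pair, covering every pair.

states=5 start=0 accept={0,4} delta: 0a->1 0b->0 1a->2 1b->2 2a->3 2b->4 3a->4 3b->0 4a->0 4b->2

Grow the machine one transition at a time. Run the examples from 0; the earliest place one falls off (shortest prefix, ties alphabetical) gets sent to the lowest-numbered state that keeps every Accept/Reject pair distinguishable — a pair clashes when both reach the same state with identical unread suffix — and to a fresh state only if none does.
a: 0a undefined. 0a->0: no, aaba/aba meet in 0 with "ba" left. Open state 1: 0a->1.
b: 0b undefined. 0b->0: ok.
aa: 1a undefined. 1a->0: no, bbaab/aaaaaab meet in 0. 1a->1: no, bbaab/bbbab meet in 1 with "b" left. Open state 2: 1a->2.
ab: 1b undefined. 1b->0: no, abab/abbb meet in 0. 1b->1: no, babba/aba meet in 2. 1b->2: ok.
aaa: 2a undefined. 2a->0: no, abab/aaaaaab meet in 0. 2a->1: no, abab/bbbab meet in 2. 2a->2: no, abab/aaaaaab meet in 2 with "b" left. Open state 3: 2a->3.
aab: 2b undefined. 2b->0: no, bbaab/abbb meet in 0. 2b->1: no, bbaab/a meet in 1. 2b->2: no, bbaab/abbb meet in 2. 2b->3: no, abab/abbb meet in 3 with "b" left. Open state 4: 2b->4.
aaaa: 3a undefined. 3a->0: no, bbaab/aaaaaab meet in 4. 3a->1: no, abab/aaaaaab meet in 3 with "b" left. 3a->2: no, bbaab/aaaaaab meet in 4. 3a->3: no, abab/aaaaaab meet in 3 with "b" left. 3a->4: ok.
aaba: 4a undefined. 4a->0: ok.
abab: 3b undefined. 3b->0: ok.
abbb: 4b undefined. 4b->0: no, abab/abbb meet in 0. 4b->1: no, aaaabba/aba meet in 3. 4b->2: ok.
All examples now run through 5 states with every (state, symbol) defined. Accept strings end in {0,4}, Reject strings end in {1,2,3}; accept={0,4}.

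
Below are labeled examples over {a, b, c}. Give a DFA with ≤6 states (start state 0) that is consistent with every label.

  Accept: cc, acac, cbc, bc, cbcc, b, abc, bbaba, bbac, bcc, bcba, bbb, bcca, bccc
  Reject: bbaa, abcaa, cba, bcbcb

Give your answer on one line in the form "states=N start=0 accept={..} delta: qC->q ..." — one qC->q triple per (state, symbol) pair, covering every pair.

states=5 start=0 accept={0,1,2,4} delta: 0a->0 0b->1 0c->0 1a->3 1b->1 1c->2 2a->1 2b->2 2c->4 3a->3 3b->0 3c->0 4a->0 4b->3 4c->0

Fold the examples into a partial DFA from state 0: repeatedly fix the first undefined (state, symbol) met by the shortest-then-alphabetical prefix, trying targets in increasing order and rejecting any under which an Accept and a Reject string meet in one state with the same remainder; add a state when all current targets are rejected. Accepting states are where Accept strings end.
a: 0a undefined. 0a->0: ok.
b: 0b undefined. 0b->0: no, b/bbaa meet in 0. Open state 1: 0b->1.
c: 0c undefined. 0c->0: ok.
bb: 1b undefined. 1b->0: no, cc/bbaa meet in 0. 1b->1: ok.
bc: 1c undefined. 1c->0: no, cc/abcaa meet in 0. 1c->1: no, cbc/bcbcb meet in 1. Open state 2: 1c->2.
bba: 1a undefined. 1a->0: no, cc/bbaa meet in 0. 1a->1: no, b/bbaa meet in 1. 1a->2: no, cbc/cba meet in 2. Open state 3: 1a->3.
bcb: 2b undefined. 2b->0: no, b/bcbcb meet in 1. 2b->1: no, b/bcbcb meet in 1. 2b->2: ok.
bcc: 2c undefined. 2c->0: no, b/bcbcb meet in 1. 2c->1: no, cbcc/bcbcb meet in 1. 2c->2: no, cbc/bcbcb meet in 2. 2c->3: no, cbcc/cba meet in 3. Open state 4: 2c->4.
abca: 2a undefined. 2a->0: no, cc/abcaa meet in 0. 2a->1: ok.
bbaa: 3a undefined. 3a->0: no, cc/bbaa meet in 0. 3a->1: no, b/bbaa meet in 1. 3a->2: no, cbc/bbaa meet in 2. 3a->3: ok.
bbab: 3b undefined. 3b->0: ok.
bbac: 3c undefined. 3c->0: ok.
bcca: 4a undefined. 4a->0: ok.
bccc: 4c undefined. 4c->0: ok.
bcbcb: 4b undefined. 4b->0: no, cc/bcbcb meet in 0. 4b->1: no, b/bcbcb meet in 1. 4b->2: no, cbc/bcbcb meet in 2. 4b->3: ok.
All examples now run through 5 states with every (state, symbol) defined. Accept strings end in {0,1,2,4}, Reject strings end in {3}; accept={0,1,2,4}.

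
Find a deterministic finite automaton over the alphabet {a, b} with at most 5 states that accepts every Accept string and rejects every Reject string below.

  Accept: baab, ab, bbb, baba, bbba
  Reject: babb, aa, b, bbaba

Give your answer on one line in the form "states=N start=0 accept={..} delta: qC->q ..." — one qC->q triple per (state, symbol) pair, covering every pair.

states=5 start=0 accept={0,3} delta: 0a->1 0b->1 1a->2 1b->3 2a->1 2b->4 3a->0 3b->3 4a->0 4b->1

Fold the examples into a partial DFA from state 0: repeatedly fix the first undefined (state, symbol) met by the shortest-then-alphabetical prefix, trying targets in increasing order and rejecting any under which an Accept and a Reject string meet in one state with the same remainder; add a state when all current targets are rejected. Accepting states are where Accept strings end.
a: 0a undefined. 0a->0: no, ab/b meet in 0 with "b" left. Open state 1: 0a->1.
b: 0b undefined. 0b->0: no, bbb/b meet in 0. 0b->1: ok.
aa: 1a undefined. 1a->0: no, baab/babb meet in 1 with "b" left. 1a->1: no, bbb/babb meet in 1 with "bb" left. Open state 2: 1a->2.
ab: 1b undefined. 1b->0: no, bbb/b meet in 1. 1b->1: no, ab/b meet in 1. 1b->2: no, ab/aa meet in 2. Open state 3: 1b->3.
baa: 2a undefined. 2a->0: no, baab/b meet in 1. 2a->1: ok.
bab: 2b undefined. 2b->0: no, baba/babb meet in 1. 2b->1: no, baab/babb meet in 3. 2b->2: no, baba/b meet in 1. 2b->3: no, bbb/babb meet in 3 with "b" left. Open state 4: 2b->4.
bba: 3a undefined. 3a->0: ok.
bbb: 3b undefined. 3b->0: no, bbba/b meet in 1. 3b->1: no, bbb/b meet in 1. 3b->2: no, bbb/aa meet in 2. 3b->3: ok.
baba: 4a undefined. 4a->0: ok.
babb: 4b undefined. 4b->0: no, baba/babb meet in 0. 4b->1: ok.
All examples now run through 5 states with every (state, symbol) defined. Accept strings end in {0,3}, Reject strings end in {1,2}; accept={0,3}.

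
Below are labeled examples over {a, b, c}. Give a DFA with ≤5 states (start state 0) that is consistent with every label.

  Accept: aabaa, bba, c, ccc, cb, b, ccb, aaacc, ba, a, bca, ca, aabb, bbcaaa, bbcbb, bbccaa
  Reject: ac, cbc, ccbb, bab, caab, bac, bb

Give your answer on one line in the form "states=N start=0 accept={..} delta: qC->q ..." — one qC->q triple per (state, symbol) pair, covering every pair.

states=3 start=0 accept={0,1} delta: 0a->1 0b->1 0c->0 1a->1 1b->2 1c->2 2a->0 2b->0 2c->1

Fold the examples into a partial DFA from state 0: repeatedly fix the first undefined (state, symbol) met by the shortest-then-alphabetical prefix, trying targets in increasing order and rejecting any under which an Accept and a Reject string meet in one state with the same remainder; add a state when all current targets are rejected. Accepting states are where Accept strings end.
a: 0a undefined. 0a->0: no, c/ac meet in 0 with "c" left. Open state 1: 0a->1.
b: 0b undefined. 0b->0: no, b/bb meet in 0. 0b->1: ok.
c: 0c undefined. 0c->0: ok.
aa: 1a undefined. 1a->0: no, aabaa/bab meet in 1. 1a->1: ok.
ac: 1c undefined. 1c->0: no, c/ac meet in 0. 1c->1: no, cb/ac meet in 1. Open state 2: 1c->2.
bb: 1b undefined. 1b->0: no, c/ccbb meet in 0. 1b->1: no, aabaa/ccbb meet in 1. 1b->2: ok.
bba: 2a undefined. 2a->0: ok.
bbc: 2c undefined. 2c->0: no, bbcbb/ac meet in 2. 2c->1: ok.
aabb: 2b undefined. 2b->0: ok.
All examples now run through 3 states with every (state, symbol) defined. Accept strings end in {0,1}, Reject strings end in {2}; accept={0,1}.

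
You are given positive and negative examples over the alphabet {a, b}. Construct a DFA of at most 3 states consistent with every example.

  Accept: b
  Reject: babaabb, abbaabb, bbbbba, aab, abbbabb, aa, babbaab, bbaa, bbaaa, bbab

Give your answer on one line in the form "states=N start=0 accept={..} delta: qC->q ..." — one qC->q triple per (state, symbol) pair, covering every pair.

Fold the examples into a partial DFA from state 0: repeatedly fix the first undefined (state, symbol) met by the shortest-then-alphabetical prefix, trying targets in increasing order and rejecting any under which an Accept and a Reject string meet in one state with the same remainder; add a state when all current targets are rejected. Accepting states are where Accept strings end.
a: 0a undefined. 0a->0: no, b/aab meet in 0 with "b" left. Open state 1: 0a->1.
b: 0b undefined. 0b->0: ok.
aa: 1a undefined. 1a->0: no, b/aab meet in 0. 1a->1: ok.
ab: 1b undefined. 1b->0: no, b/babaabb meet in 0. 1b->1: ok.
All examples now run through 2 states with every (state, symbol) defined. Accept strings end in {0}, Reject strings end in {1}; accept={0}.

states=2 start=0 accept={0} delta: 0a->1 0b->0 1a->1 1b->1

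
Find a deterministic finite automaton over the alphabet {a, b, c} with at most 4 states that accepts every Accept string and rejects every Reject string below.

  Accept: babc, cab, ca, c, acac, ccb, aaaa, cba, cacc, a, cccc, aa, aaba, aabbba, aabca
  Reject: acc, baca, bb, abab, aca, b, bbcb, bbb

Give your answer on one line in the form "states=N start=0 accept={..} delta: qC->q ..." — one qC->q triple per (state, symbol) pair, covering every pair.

State merging on the prefix tree: take the shortest (then alphabetical) example prefix whose next move is undefined and point that move at state 0, else 1, else 2, ...; a target is out if some Accept/Reject pair would then sit in one state with the same input left (inseparable). If every existing state is out, open a new one.
a: 0a undefined. 0a->0: no, ca/aca meet in 0 with "ca" left. Open state 1: 0a->1.
b: 0b undefined. 0b->0: ok.
c: 0c undefined. 0c->0: no, c/bb meet in 0. 0c->1: ok.
aa: 1a undefined. 1a->0: no, cab/bb meet in 0. 1a->1: no, cab/bbcb meet in 1 with "b" left. Open state 2: 1a->2.
ab: 1b undefined. 1b->0: ok.
ac: 1c undefined. 1c->0: no, babc/acc meet in 1. 1c->1: no, babc/acc meet in 1. 1c->2: ok.
aaa: 2a undefined. 2a->0: ok.
aab: 2b undefined. 2b->0: no, cab/baca meet in 0. 2b->1: no, aabca/baca meet in 0. 2b->2: no, aaba/baca meet in 0. Open state 3: 2b->3.
acc: 2c undefined. 2c->0: ok.
aaba: 3a undefined. 3a->0: no, aaba/acc meet in 0. 3a->1: ok.
aabb: 3b undefined. 3b->0: ok.
aabc: 3c undefined. 3c->0: ok.
All examples now run through 4 states with every (state, symbol) defined. Accept strings end in {1,2,3}, Reject strings end in {0}; accept={1,2,3}.

states=4 start=0 accept={1,2,3} delta: 0a->1 0b->0 0c->1 1a->2 1b->0 1c->2 2a->0 2b->3 2c->0 3a->1 3b->0 3c->0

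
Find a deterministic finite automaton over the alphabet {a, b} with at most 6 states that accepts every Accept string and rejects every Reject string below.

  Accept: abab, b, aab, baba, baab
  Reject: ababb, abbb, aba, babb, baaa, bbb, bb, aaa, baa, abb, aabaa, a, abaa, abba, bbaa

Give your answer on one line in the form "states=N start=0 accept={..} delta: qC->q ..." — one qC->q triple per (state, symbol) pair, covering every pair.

Grow the machine one transition at a time. Run the examples from 0; the earliest place one falls off (shortest prefix, ties alphabetical) gets sent to the lowest-numbered state that keeps every Accept/Reject pair distinguishable — a pair clashes when both reach the same state with identical unread suffix — and to a fresh state only if none does.
a: 0a undefined. 0a->0: ok.
b: 0b undefined. 0b->0: no, abab/ababb meet in 0. Open state 1: 0b->1.
ba: 1a undefined. 1a->0: no, baba/aba meet in 0. 1a->1: no, abab/bb meet in 1 with "b" left. Open state 2: 1a->2.
bb: 1b undefined. 1b->0: no, b/abbb meet in 1. 1b->1: no, b/abbb meet in 1. 1b->2: no, abab/abbb meet in 2 with "b" left. Open state 3: 1b->3.
baa: 2a undefined. 2a->0: ok.
bab: 2b undefined. 2b->0: no, abab/baaa meet in 0. 2b->1: no, baba/aba meet in 2. 2b->2: no, abab/ababb meet in 2. 2b->3: no, abab/bb meet in 3. Open state 4: 2b->4.
bba: 3a undefined. 3a->0: ok.
bbb: 3b undefined. 3b->0: ok.
baba: 4a undefined. 4a->0: no, baba/abbb meet in 0. 4a->1: ok.
babb: 4b undefined. 4b->0: ok.
All examples now run through 5 states with every (state, symbol) defined. Accept strings end in {1,4}, Reject strings end in {0,2,3}; accept={1,4}.

states=5 start=0 accept={1,4} delta: 0a->0 0b->1 1a->2 1b->3 2a->0 2b->4 3a->0 3b->0 4a->1 4b->0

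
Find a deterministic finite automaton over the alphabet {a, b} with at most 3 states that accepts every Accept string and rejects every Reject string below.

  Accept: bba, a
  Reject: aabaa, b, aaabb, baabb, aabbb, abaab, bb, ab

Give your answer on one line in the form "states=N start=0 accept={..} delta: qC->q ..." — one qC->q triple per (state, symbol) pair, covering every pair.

states=3 start=0 accept={0} delta: 0a->0 0b->1 1a->1 1b->2 2a->0 2b->1

Grow the machine one transition at a time. Run the examples from 0; the earliest place one falls off (shortest prefix, ties alphabetical) gets sent to the lowest-numbered state that keeps every Accept/Reject pair distinguishable — a pair clashes when both reach the same state with identical unread suffix — and to a fresh state only if none does.
a: 0a undefined. 0a->0: ok.
b: 0b undefined. 0b->0: no, bba/aabaa meet in 0. Open state 1: 0b->1.
ba: 1a undefined. 1a->0: no, a/aabaa meet in 0. 1a->1: ok.
bb: 1b undefined. 1b->0: no, bba/aaabb meet in 0. 1b->1: no, bba/aabaa meet in 1. Open state 2: 1b->2.
bba: 2a undefined. 2a->0: ok.
aabbb: 2b undefined. 2b->0: no, bba/baabb meet in 0. 2b->1: ok.
All examples now run through 3 states with every (state, symbol) defined. Accept strings end in {0}, Reject strings end in {1,2}; accept={0}.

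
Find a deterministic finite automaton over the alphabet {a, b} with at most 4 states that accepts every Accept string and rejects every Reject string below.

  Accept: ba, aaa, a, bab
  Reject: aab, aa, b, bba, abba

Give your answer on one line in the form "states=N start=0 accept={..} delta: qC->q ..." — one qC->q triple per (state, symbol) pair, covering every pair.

states=3 start=0 accept={1} delta: 0a->1 0b->2 1a->0 1b->1 2a->1 2b->1

Fold the examples into a partial DFA from state 0: repeatedly fix the first undefined (state, symbol) met by the shortest-then-alphabetical prefix, trying targets in increasing order and rejecting any under which an Accept and a Reject string meet in one state with the same remainder; add a state when all current targets are rejected. Accepting states are where Accept strings end.
a: 0a undefined. 0a->0: no, aaa/aa meet in 0. Open state 1: 0a->1.
b: 0b undefined. 0b->0: no, ba/bba meet in 1. 0b->1: no, ba/aa meet in 1 with "a" left. Open state 2: 0b->2.
aa: 1a undefined. 1a->0: ok.
ab: 1b undefined. 1b->0: no, ba/abba meet in 2 with "a" left. 1b->1: ok.
ba: 2a undefined. 2a->0: no, ba/aa meet in 0. 2a->1: ok.
bb: 2b undefined. 2b->0: no, ba/bba meet in 1. 2b->1: ok.
All examples now run through 3 states with every (state, symbol) defined. Accept strings end in {1}, Reject strings end in {0,2}; accept={1}.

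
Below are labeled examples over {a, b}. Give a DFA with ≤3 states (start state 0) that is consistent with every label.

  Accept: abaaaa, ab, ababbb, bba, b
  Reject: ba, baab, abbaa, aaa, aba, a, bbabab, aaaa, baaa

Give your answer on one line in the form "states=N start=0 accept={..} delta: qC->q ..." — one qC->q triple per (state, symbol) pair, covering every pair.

states=3 start=0 accept={1} delta: 0a->0 0b->1 1a->2 1b->2 2a->1 2b->1

Fold the examples into a partial DFA from state 0: repeatedly fix the first undefined (state, symbol) met by the shortest-then-alphabetical prefix, trying targets in increasing order and rejecting any under which an Accept and a Reject string meet in one state with the same remainder; add a state when all current targets are rejected. Accepting states are where Accept strings end.
a: 0a undefined. 0a->0: ok.
b: 0b undefined. 0b->0: no, abaaaa/ba meet in 0. Open state 1: 0b->1.
ba: 1a undefined. 1a->0: no, abaaaa/ba meet in 0. 1a->1: no, abaaaa/ba meet in 1. Open state 2: 1a->2.
bb: 1b undefined. 1b->0: no, bba/abbaa meet in 0. 1b->1: no, bba/ba meet in 2. 1b->2: ok.
baa: 2a undefined. 2a->0: no, abaaaa/abbaa meet in 0. 2a->1: ok.
abab: 2b undefined. 2b->0: no, ababbb/ba meet in 2. 2b->1: ok.
All examples now run through 3 states with every (state, symbol) defined. Accept strings end in {1}, Reject strings end in {0,2}; accept={1}.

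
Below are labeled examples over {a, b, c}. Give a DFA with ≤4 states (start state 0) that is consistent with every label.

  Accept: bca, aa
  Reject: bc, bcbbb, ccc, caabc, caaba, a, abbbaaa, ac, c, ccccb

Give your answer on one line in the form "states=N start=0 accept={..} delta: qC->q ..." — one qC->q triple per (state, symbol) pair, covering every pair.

State merging on the prefix tree: take the shortest (then alphabetical) example prefix whose next move is undefined and point that move at state 0, else 1, else 2, ...; a target is out if some Accept/Reject pair would then sit in one state with the same input left (inseparable). If every existing state is out, open a new one.
a: 0a undefined. 0a->0: no, aa/a meet in 0. Open state 1: 0a->1.
b: 0b undefined. 0b->0: ok.
c: 0c undefined. 0c->0: no, bca/a meet in 1. 0c->1: ok.
aa: 1a undefined. 1a->0: ok.
ab: 1b undefined. 1b->0: no, bca/bcbbb meet in 0. 1b->1: no, bca/caaba meet in 0. Open state 2: 1b->2.
ac: 1c undefined. 1c->0: no, bca/ac meet in 0. 1c->1: ok.
abb: 2b undefined. 2b->0: no, bca/bcbbb meet in 0. 2b->1: ok.
abbba: 2a undefined. 2a->0: no, bca/caaba meet in 0. 2a->1: ok.
caabc: 2c undefined. 2c->0: no, bca/caabc meet in 0. 2c->1: ok.
All examples now run through 3 states with every (state, symbol) defined. Accept strings end in {0}, Reject strings end in {1,2}; accept={0}.

states=3 start=0 accept={0} delta: 0a->1 0b->0 0c->1 1a->0 1b->2 1c->1 2a->1 2b->1 2c->1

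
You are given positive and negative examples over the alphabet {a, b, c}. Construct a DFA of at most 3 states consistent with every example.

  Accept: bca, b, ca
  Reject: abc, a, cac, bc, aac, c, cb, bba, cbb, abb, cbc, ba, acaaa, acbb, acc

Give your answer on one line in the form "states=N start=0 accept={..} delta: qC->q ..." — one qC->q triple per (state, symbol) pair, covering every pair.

Grow the machine one transition at a time. Run the examples from 0; the earliest place one falls off (shortest prefix, ties alphabetical) gets sent to the lowest-numbered state that keeps every Accept/Reject pair distinguishable — a pair clashes when both reach the same state with identical unread suffix — and to a fresh state only if none does.
a: 0a undefined. 0a->0: ok.
b: 0b undefined. 0b->0: no, b/a meet in 0. Open state 1: 0b->1.
c: 0c undefined. 0c->0: no, b/cb meet in 1. 0c->1: no, b/aac meet in 1. Open state 2: 0c->2.
ba: 1a undefined. 1a->0: ok.
bb: 1b undefined. 1b->0: ok.
bc: 1c undefined. 1c->0: no, bca/abc meet in 0. 1c->1: no, bca/a meet in 0. 1c->2: ok.
ca: 2a undefined. 2a->0: no, bca/a meet in 0. 2a->1: ok.
cb: 2b undefined. 2b->0: no, bca/cbb meet in 1. 2b->1: no, bca/cb meet in 1. 2b->2: ok.
acc: 2c undefined. 2c->0: ok.
All examples now run through 3 states with every (state, symbol) defined. Accept strings end in {1}, Reject strings end in {0,2}; accept={1}.

states=3 start=0 accept={1} delta: 0a->0 0b->1 0c->2 1a->0 1b->0 1c->2 2a->1 2b->2 2c->0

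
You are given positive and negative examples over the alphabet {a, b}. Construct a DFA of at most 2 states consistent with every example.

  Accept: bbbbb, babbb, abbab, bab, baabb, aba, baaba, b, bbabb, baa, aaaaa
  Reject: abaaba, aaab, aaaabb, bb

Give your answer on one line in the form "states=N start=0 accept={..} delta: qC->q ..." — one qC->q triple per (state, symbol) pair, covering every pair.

states=2 start=0 accept={1} delta: 0a->1 0b->1 1a->0 1b->0

State merging on the prefix tree: take the shortest (then alphabetical) example prefix whose next move is undefined and point that move at state 0, else 1, else 2, ...; a target is out if some Accept/Reject pair would then sit in one state with the same input left (inseparable). If every existing state is out, open a new one.
a: 0a undefined. 0a->0: no, baaba/abaaba meet in 0 with "baaba" left. Open state 1: 0a->1.
b: 0b undefined. 0b->0: no, bbbbb/bb meet in 0. 0b->1: ok.
aa: 1a undefined. 1a->0: ok.
ab: 1b undefined. 1b->0: ok.
All examples now run through 2 states with every (state, symbol) defined. Accept strings end in {1}, Reject strings end in {0}; accept={1}.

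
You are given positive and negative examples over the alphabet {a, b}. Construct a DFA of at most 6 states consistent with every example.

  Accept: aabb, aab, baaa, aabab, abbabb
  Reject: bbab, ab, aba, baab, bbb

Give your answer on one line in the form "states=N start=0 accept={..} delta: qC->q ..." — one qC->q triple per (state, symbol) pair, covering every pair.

State merging on the prefix tree: take the shortest (then alphabetical) example prefix whose next move is undefined and point that move at state 0, else 1, else 2, ...; a target is out if some Accept/Reject pair would then sit in one state with the same input left (inseparable). If every existing state is out, open a new one.
a: 0a undefined. 0a->0: no, aab/ab meet in 0 with "b" left. Open state 1: 0a->1.
b: 0b undefined. 0b->0: no, aab/baab meet in 1 with "ab" left. 0b->1: ok.
aa: 1a undefined. 1a->0: no, aabb/ab meet in 1 with "b" left. 1a->1: no, aabb/bbb meet in 1 with "bb" left. Open state 2: 1a->2.
ab: 1b undefined. 1b->0: ok.
aab: 2b undefined. 2b->0: no, aabb/aba meet in 1. 2b->1: no, aabb/bbab meet in 0. 2b->2: no, aabab/baab meet in 2 with "ab" left. Open state 3: 2b->3.
baa: 2a undefined. 2a->0: no, baaa/aba meet in 1. 2a->1: ok.
aaba: 3a undefined. 3a->0: no, aabab/aba meet in 1. 3a->1: no, aabab/bbab meet in 0. 3a->2: ok.
aabb: 3b undefined. 3b->0: no, aabb/bbab meet in 0. 3b->1: no, aabb/aba meet in 1. 3b->2: ok.
All examples now run through 4 states with every (state, symbol) defined. Accept strings end in {2,3}, Reject strings end in {0,1}; accept={2,3}.

states=4 start=0 accept={2,3} delta: 0a->1 0b->1 1a->2 1b->0 2a->1 2b->3 3a->2 3b->2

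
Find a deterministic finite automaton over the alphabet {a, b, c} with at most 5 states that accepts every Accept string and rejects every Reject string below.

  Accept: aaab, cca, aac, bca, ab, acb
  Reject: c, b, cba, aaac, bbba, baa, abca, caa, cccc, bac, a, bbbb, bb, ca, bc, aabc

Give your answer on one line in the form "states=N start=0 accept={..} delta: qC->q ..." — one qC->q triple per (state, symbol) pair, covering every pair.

states=5 start=0 accept={0} delta: 0a->1 0b->2 0c->1 1a->3 1b->0 1c->4 2a->0 2b->1 2c->2 3a->1 3b->0 3c->0 4a->0 4b->0 4c->0

Grow the machine one transition at a time. Run the examples from 0; the earliest place one falls off (shortest prefix, ties alphabetical) gets sent to the lowest-numbered state that keeps every Accept/Reject pair distinguishable — a pair clashes when both reach the same state with identical unread suffix — and to a fresh state only if none does.
a: 0a undefined. 0a->0: no, aaab/b meet in 0 with "b" left. Open state 1: 0a->1.
b: 0b undefined. 0b->0: no, bca/ca meet in 0 with "ca" left. 0b->1: no, aac/bac meet in 1 with "ac" left. Open state 2: 0b->2.
c: 0c undefined. 0c->0: no, cca/a meet in 1. 0c->1: ok.
aa: 1a undefined. 1a->0: no, aac/c meet in 1. 1a->1: no, aac/aaac meet in 1 with "c" left. 1a->2: no, aac/bc meet in 2 with "c" left. Open state 3: 1a->3.
ab: 1b undefined. 1b->0: ok.
ac: 1c undefined. 1c->0: no, cca/c meet in 1. 1c->1: no, cca/abca meet in 3. 1c->2: no, acb/bb meet in 2 with "b" left. 1c->3: no, cca/caa meet in 3 with "a" left. Open state 4: 1c->4.
ba: 2a undefined. 2a->0: ok.
bb: 2b undefined. 2b->0: no, ab/bbba meet in 0. 2b->1: ok.
bc: 2c undefined. 2c->0: no, bca/c meet in 1. 2c->1: no, bca/abca meet in 3. 2c->2: ok.
aaa: 3a undefined. 3a->0: no, aaab/b meet in 2. 3a->1: ok.
aab: 3b undefined. 3b->0: ok.
aac: 3c undefined. 3c->0: ok.
acb: 4b undefined. 4b->0: ok.
cca: 4a undefined. 4a->0: ok.
ccc: 4c undefined. 4c->0: ok.
All examples now run through 5 states with every (state, symbol) defined. Accept strings end in {0}, Reject strings end in {1,2,3,4}; accept={0}.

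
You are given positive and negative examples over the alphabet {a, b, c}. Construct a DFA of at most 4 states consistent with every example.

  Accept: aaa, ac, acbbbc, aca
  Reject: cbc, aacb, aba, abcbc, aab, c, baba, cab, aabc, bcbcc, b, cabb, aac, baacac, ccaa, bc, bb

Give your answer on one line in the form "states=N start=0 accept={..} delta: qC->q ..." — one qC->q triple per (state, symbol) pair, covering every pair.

states=4 start=0 accept={3} delta: 0a->1 0b->0 0c->0 1a->2 1b->0 1c->3 2a->3 2b->0 2c->1 3a->3 3b->3 3c->3

State merging on the prefix tree: take the shortest (then alphabetical) example prefix whose next move is undefined and point that move at state 0, else 1, else 2, ...; a target is out if some Accept/Reject pair would then sit in one state with the same input left (inseparable). If every existing state is out, open a new one.
a: 0a undefined. 0a->0: no, ac/c meet in 0 with "c" left. Open state 1: 0a->1.
b: 0b undefined. 0b->0: ok.
c: 0c undefined. 0c->0: ok.
aa: 1a undefined. 1a->0: no, ac/baacac meet in 1 with "c" left. 1a->1: no, aaa/ccaa meet in 1. Open state 2: 1a->2.
ab: 1b undefined. 1b->0: ok.
ac: 1c undefined. 1c->0: no, ac/cbc meet in 0. 1c->1: no, ac/aba meet in 1. 1c->2: no, ac/ccaa meet in 2. Open state 3: 1c->3.
aaa: 2a undefined. 2a->0: no, aaa/cbc meet in 0. 2a->1: no, aaa/aba meet in 1. 2a->2: no, aaa/ccaa meet in 2. 2a->3: ok.
aab: 2b undefined. 2b->0: ok.
aac: 2c undefined. 2c->0: no, aaa/baacac meet in 3. 2c->1: ok.
aca: 3a undefined. 3a->0: no, aca/cbc meet in 0. 3a->1: no, aca/aba meet in 1. 3a->2: no, aca/ccaa meet in 2. 3a->3: ok.
acb: 3b undefined. 3b->0: no, acbbbc/cbc meet in 0. 3b->1: no, acbbbc/cbc meet in 0. 3b->2: no, acbbbc/cbc meet in 0. 3b->3: ok.
acbbbc: 3c undefined. 3c->0: no, acbbbc/cbc meet in 0. 3c->1: no, acbbbc/aba meet in 1. 3c->2: no, acbbbc/ccaa meet in 2. 3c->3: ok.
All examples now run through 4 states with every (state, symbol) defined. Accept strings end in {3}, Reject strings end in {0,1,2}; accept={3}.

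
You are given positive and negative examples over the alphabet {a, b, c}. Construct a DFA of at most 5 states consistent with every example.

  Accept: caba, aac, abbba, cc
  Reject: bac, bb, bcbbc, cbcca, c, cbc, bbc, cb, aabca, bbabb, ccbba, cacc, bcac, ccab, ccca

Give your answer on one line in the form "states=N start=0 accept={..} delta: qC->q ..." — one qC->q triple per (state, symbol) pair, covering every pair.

states=5 start=0 accept={1,4} delta: 0a->1 0b->0 0c->2 1a->2 1b->0 1c->0 2a->1 2b->3 2c->4 3a->0 3b->0 3c->3 4a->0 4b->2 4c->1

Grow the machine one transition at a time. Run the examples from 0; the earliest place one falls off (shortest prefix, ties alphabetical) gets sent to the lowest-numbered state that keeps every Accept/Reject pair distinguishable — a pair clashes when both reach the same state with identical unread suffix — and to a fresh state only if none does.
a: 0a undefined. 0a->0: no, aac/c meet in 0 with "c" left. Open state 1: 0a->1.
b: 0b undefined. 0b->0: ok.
c: 0c undefined. 0c->0: no, cc/bb meet in 0. 0c->1: no, aac/bcac meet in 1 with "ac" left. Open state 2: 0c->2.
aa: 1a undefined. 1a->0: no, aac/c meet in 2. 1a->1: no, aac/bac meet in 1 with "c" left. 1a->2: ok.
ab: 1b undefined. 1b->0: ok.
ca: 2a undefined. 2a->0: no, aac/cacc meet in 2 with "c" left. 2a->1: ok.
cb: 2b undefined. 2b->0: no, caba/aabca meet in 1. 2b->1: no, caba/cb meet in 1. 2b->2: no, aac/bcbbc meet in 2 with "c" left. Open state 3: 2b->3.
cc: 2c undefined. 2c->0: no, caba/ccbba meet in 1. 2c->1: no, caba/ccbba meet in 1. 2c->2: no, caba/ccca meet in 1. 2c->3: no, aac/cb meet in 3. Open state 4: 2c->4.
bac: 1c undefined. 1c->0: ok.
cbc: 3c undefined. 3c->0: no, caba/cbcca meet in 1. 3c->1: no, caba/cbcca meet in 1. 3c->2: no, caba/aabca meet in 1. 3c->3: ok.
cca: 4a undefined. 4a->0: ok.
ccb: 4b undefined. 4b->0: no, caba/ccbba meet in 1. 4b->1: no, caba/ccbba meet in 1. 4b->2: ok.
ccc: 4c undefined. 4c->0: no, caba/ccca meet in 1. 4c->1: ok.
bcbb: 3b undefined. 3b->0: ok.
aabca: 3a undefined. 3a->0: ok.
All examples now run through 5 states with every (state, symbol) defined. Accept strings end in {1,4}, Reject strings end in {0,2,3}; accept={1,4}.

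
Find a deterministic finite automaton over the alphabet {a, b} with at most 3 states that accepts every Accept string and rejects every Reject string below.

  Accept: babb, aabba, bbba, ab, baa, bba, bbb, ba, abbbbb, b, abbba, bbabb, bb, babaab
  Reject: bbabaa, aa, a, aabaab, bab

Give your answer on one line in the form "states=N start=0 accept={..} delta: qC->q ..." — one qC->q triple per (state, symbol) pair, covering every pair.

Grow the machine one transition at a time. Run the examples from 0; the earliest place one falls off (shortest prefix, ties alphabetical) gets sent to the lowest-numbered state that keeps every Accept/Reject pair distinguishable — a pair clashes when both reach the same state with identical unread suffix — and to a fresh state only if none does.
a: 0a undefined. 0a->0: ok.
b: 0b undefined. 0b->0: no, babb/bbabaa meet in 0. Open state 1: 0b->1.
ba: 1a undefined. 1a->0: no, ab/aabaab meet in 1. 1a->1: no, bb/aabaab meet in 1 with "b" left. Open state 2: 1a->2.
bb: 1b undefined. 1b->0: no, aabba/aa meet in 0. 1b->1: ok.
baa: 2a undefined. 2a->0: no, ab/aabaab meet in 1. 2a->1: no, ab/aabaab meet in 1. 2a->2: ok.
bab: 2b undefined. 2b->0: ok.
All examples now run through 3 states with every (state, symbol) defined. Accept strings end in {1,2}, Reject strings end in {0}; accept={1,2}.

states=3 start=0 accept={1,2} delta: 0a->0 0b->1 1a->2 1b->1 2a->2 2b->0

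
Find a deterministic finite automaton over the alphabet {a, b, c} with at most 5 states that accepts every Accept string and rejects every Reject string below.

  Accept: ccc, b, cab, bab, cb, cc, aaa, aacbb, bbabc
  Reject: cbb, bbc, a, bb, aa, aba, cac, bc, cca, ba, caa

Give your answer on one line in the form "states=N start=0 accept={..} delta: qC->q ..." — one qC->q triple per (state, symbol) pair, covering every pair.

states=4 start=0 accept={0,2} delta: 0a->1 0b->2 0c->0 1a->3 1b->0 1c->1 2a->1 2b->1 2c->1 3a->0 3b->0 3c->1

Grow the machine one transition at a time. Run the examples from 0; the earliest place one falls off (shortest prefix, ties alphabetical) gets sent to the lowest-numbered state that keeps every Accept/Reject pair distinguishable — a pair clashes when both reach the same state with identical unread suffix — and to a fresh state only if none does.
a: 0a undefined. 0a->0: no, aaa/a meet in 0. Open state 1: 0a->1.
b: 0b undefined. 0b->0: no, b/bb meet in 0. 0b->1: no, b/a meet in 1. Open state 2: 0b->2.
c: 0c undefined. 0c->0: ok.
aa: 1a undefined. 1a->0: no, ccc/aa meet in 0. 1a->1: no, aaa/a meet in 1. 1a->2: no, b/aa meet in 2. Open state 3: 1a->3.
ab: 1b undefined. 1b->0: ok.
ba: 2a undefined. 2a->0: no, ccc/ba meet in 0. 2a->1: ok.
bb: 2b undefined. 2b->0: no, ccc/cbb meet in 0. 2b->1: ok.
bc: 2c undefined. 2c->0: no, ccc/bc meet in 0. 2c->1: ok.
aaa: 3a undefined. 3a->0: ok.
aac: 3c undefined. 3c->0: no, aacbb/cbb meet in 1. 3c->1: ok.
bbc: 1c undefined. 1c->0: no, ccc/bbc meet in 0. 1c->1: ok.
bbab: 3b undefined. 3b->0: ok.
All examples now run through 4 states with every (state, symbol) defined. Accept strings end in {0,2}, Reject strings end in {1,3}; accept={0,2}.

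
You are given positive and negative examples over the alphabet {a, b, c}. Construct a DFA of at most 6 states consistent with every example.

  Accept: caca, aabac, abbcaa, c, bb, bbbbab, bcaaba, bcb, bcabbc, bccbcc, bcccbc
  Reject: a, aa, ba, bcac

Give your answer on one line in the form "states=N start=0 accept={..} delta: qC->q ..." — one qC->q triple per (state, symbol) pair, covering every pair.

Grow the machine one transition at a time. Run the examples from 0; the earliest place one falls off (shortest prefix, ties alphabetical) gets sent to the lowest-numbered state that keeps every Accept/Reject pair distinguishable — a pair clashes when both reach the same state with identical unread suffix — and to a fresh state only if none does.
a: 0a undefined. 0a->0: ok.
b: 0b undefined. 0b->0: no, bb/a meet in 0. Open state 1: 0b->1.
c: 0c undefined. 0c->0: no, caca/a meet in 0. 0c->1: ok.
ba: 1a undefined. 1a->0: no, caca/a meet in 0. 1a->1: no, c/ba meet in 1. Open state 2: 1a->2.
bb: 1b undefined. 1b->0: no, bb/a meet in 0. 1b->1: ok.
bc: 1c undefined. 1c->0: no, abbcaa/a meet in 0. 1c->1: no, aabac/bcac meet in 2 with "c" left. 1c->2: ok.
bca: 2a undefined. 2a->0: no, abbcaa/a meet in 0. 2a->1: no, abbcaa/ba meet in 2. 2a->2: no, aabac/bcac meet in 2 with "c" left. Open state 3: 2a->3.
bcb: 2b undefined. 2b->0: no, bbbbab/a meet in 0. 2b->1: ok.
bcc: 2c undefined. 2c->0: no, caca/a meet in 0. 2c->1: no, caca/ba meet in 2. 2c->2: no, aabac/ba meet in 2. 2c->3: ok.
bcaa: 3a undefined. 3a->0: no, caca/a meet in 0. 3a->1: no, bcaaba/ba meet in 2. 3a->2: no, caca/ba meet in 2. 3a->3: ok.
bcab: 3b undefined. 3b->0: no, bcaaba/a meet in 0. 3b->1: no, bcaaba/ba meet in 2. 3b->2: no, bcabbc/ba meet in 2. 3b->3: no, bcabbc/bcac meet in 3 with "c" left. Open state 4: 3b->4.
bcac: 3c undefined. 3c->0: no, bcccbc/ba meet in 2. 3c->1: no, c/bcac meet in 1. 3c->2: no, bcccbc/ba meet in 2. 3c->3: no, caca/bcac meet in 3. 3c->4: ok.
bcabb: 4b undefined. 4b->0: ok.
bccbc: 4c undefined. 4c->0: ok.
bcaaba: 4a undefined. 4a->0: no, bcaaba/a meet in 0. 4a->1: ok.
All examples now run through 5 states with every (state, symbol) defined. Accept strings end in {1,3}, Reject strings end in {0,2,4}; accept={1,3}.

states=5 start=0 accept={1,3} delta: 0a->0 0b->1 0c->1 1a->2 1b->1 1c->2 2a->3 2b->1 2c->3 3a->3 3b->4 3c->4 4a->1 4b->0 4c->0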